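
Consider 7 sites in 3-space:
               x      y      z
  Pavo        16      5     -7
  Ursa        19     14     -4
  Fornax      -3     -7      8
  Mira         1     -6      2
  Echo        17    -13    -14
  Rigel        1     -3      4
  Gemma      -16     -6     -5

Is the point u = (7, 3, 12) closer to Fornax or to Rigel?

Rigel

Compare squared distances:
d²(u, Fornax) = (7−(-3))² + (3−(-7))² + (12−8)² = 100 + 100 + 16 = 216
d²(u, Rigel) = (7−1)² + (3−(-3))² + (12−4)² = 36 + 36 + 64 = 136
216 > 136, so Rigel is closer.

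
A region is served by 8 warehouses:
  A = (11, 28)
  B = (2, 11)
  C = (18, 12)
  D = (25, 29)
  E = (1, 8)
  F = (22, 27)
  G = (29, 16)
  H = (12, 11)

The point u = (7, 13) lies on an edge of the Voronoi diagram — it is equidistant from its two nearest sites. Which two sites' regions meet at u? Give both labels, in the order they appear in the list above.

B and H

Squared distances from u to each site:
|uA|² = 16 + 225 = 241
|uB|² = 25 + 4 = 29
|uC|² = 121 + 1 = 122
|uD|² = 324 + 256 = 580
|uE|² = 36 + 25 = 61
|uF|² = 225 + 196 = 421
|uG|² = 484 + 9 = 493
|uH|² = 25 + 4 = 29
u is equidistant from B and H (both at squared distance 29), and every other site is strictly farther — so u lies on the B–H Voronoi edge.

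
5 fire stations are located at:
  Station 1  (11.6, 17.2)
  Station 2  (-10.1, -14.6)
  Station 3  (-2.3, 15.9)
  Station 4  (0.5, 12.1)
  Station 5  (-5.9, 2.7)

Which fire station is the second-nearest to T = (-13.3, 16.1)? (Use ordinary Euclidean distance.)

Station 4

Compare squared distances (the ordering matches that of the actual distances):
d²(T, Station 1) = (-13.3−11.6)² + (16.1−17.2)² = 620.01 + 1.21 = 621.22
d²(T, Station 2) = (-13.3−(-10.1))² + (16.1−(-14.6))² = 10.24 + 942.49 = 952.73
d²(T, Station 3) = (-13.3−(-2.3))² + (16.1−15.9)² = 121 + 0.04 = 121.04
d²(T, Station 4) = (-13.3−0.5)² + (16.1−12.1)² = 190.44 + 16 = 206.44
d²(T, Station 5) = (-13.3−(-5.9))² + (16.1−2.7)² = 54.76 + 179.56 = 234.32
Sorted ascending: Station 3, Station 4, Station 5, … — the second-nearest is Station 4.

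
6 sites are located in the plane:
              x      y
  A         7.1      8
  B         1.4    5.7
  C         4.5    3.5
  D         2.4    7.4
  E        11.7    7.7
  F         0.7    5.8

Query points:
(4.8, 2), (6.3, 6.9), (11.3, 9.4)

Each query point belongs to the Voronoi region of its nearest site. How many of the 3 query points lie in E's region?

(4.8, 2) — d² to each: A:41.29, B:25.25, C:2.34, D:34.92, E:80.1, F:31.25 → nearest is C
(6.3, 6.9) — d² to each: A:1.85, B:25.45, C:14.8, D:15.46, E:29.8, F:32.57 → nearest is A
(11.3, 9.4) — d² to each: A:19.6, B:111.7, C:81.05, D:83.21, E:3.05, F:125.32 → nearest is E
1 of the 3 points has E as nearest.

1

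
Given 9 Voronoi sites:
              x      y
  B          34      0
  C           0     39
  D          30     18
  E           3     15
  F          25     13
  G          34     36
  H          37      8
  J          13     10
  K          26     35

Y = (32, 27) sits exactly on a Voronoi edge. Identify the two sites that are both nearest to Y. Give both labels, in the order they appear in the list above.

D and G

Squared distances from Y to each site:
|YB|² = 4 + 729 = 733
|YC|² = 1024 + 144 = 1168
|YD|² = 4 + 81 = 85
|YE|² = 841 + 144 = 985
|YF|² = 49 + 196 = 245
|YG|² = 4 + 81 = 85
|YH|² = 25 + 361 = 386
|YJ|² = 361 + 289 = 650
|YK|² = 36 + 64 = 100
Y is equidistant from D and G (both at squared distance 85), and every other site is strictly farther — so Y lies on the D–G Voronoi edge.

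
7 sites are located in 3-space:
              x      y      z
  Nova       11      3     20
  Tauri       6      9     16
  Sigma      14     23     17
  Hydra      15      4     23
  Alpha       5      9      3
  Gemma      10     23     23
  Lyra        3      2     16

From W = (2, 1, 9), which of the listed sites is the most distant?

Compare squared distances (the ordering matches that of the actual distances):
d²(W, Nova) = 81 + 4 + 121 = 206
d²(W, Tauri) = 16 + 64 + 49 = 129
d²(W, Sigma) = 144 + 484 + 64 = 692
d²(W, Hydra) = 169 + 9 + 196 = 374
d²(W, Alpha) = 9 + 64 + 36 = 109
d²(W, Gemma) = 64 + 484 + 196 = 744
d²(W, Lyra) = 1 + 1 + 49 = 51
The largest is to Gemma.

Gemma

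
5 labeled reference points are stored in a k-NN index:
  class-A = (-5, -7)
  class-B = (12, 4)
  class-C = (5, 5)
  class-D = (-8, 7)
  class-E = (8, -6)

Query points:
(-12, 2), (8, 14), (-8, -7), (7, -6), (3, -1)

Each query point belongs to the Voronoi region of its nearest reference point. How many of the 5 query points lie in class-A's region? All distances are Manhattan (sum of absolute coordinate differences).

1

(-12, 2) — d to each: class-A:16, class-B:26, class-C:20, class-D:9, class-E:28 → nearest is class-D
(8, 14) — d to each: class-A:34, class-B:14, class-C:12, class-D:23, class-E:20 → nearest is class-C
(-8, -7) — d to each: class-A:3, class-B:31, class-C:25, class-D:14, class-E:17 → nearest is class-A
(7, -6) — d to each: class-A:13, class-B:15, class-C:13, class-D:28, class-E:1 → nearest is class-E
(3, -1) — d to each: class-A:14, class-B:14, class-C:8, class-D:19, class-E:10 → nearest is class-C
1 of the 5 points has class-A as nearest.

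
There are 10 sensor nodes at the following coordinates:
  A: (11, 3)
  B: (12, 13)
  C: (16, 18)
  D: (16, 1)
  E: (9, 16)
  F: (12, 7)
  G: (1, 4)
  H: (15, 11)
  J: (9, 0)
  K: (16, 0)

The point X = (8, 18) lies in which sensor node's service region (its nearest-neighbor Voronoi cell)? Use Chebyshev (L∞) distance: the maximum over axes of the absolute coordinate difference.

E

d(X,A) = max(3, 15) = 15
d(X,B) = max(4, 5) = 5
d(X,C) = max(8, 0) = 8
d(X,D) = max(8, 17) = 17
d(X,E) = max(1, 2) = 2
d(X,F) = max(4, 11) = 11
d(X,G) = max(7, 14) = 14
d(X,H) = max(7, 7) = 7
d(X,J) = max(1, 18) = 18
d(X,K) = max(8, 18) = 18
The smallest is to E, so X lies in the Voronoi region of E.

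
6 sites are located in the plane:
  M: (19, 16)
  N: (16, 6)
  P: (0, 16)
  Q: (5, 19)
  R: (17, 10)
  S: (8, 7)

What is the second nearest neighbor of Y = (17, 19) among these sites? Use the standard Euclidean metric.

R

Compare squared distances (the ordering matches that of the actual distances):
|YM|² = 4 + 9 = 13
|YN|² = 1 + 169 = 170
|YP|² = 289 + 9 = 298
|YQ|² = 144 + 0 = 144
|YR|² = 0 + 81 = 81
|YS|² = 81 + 144 = 225
Sorted ascending: M, R, Q, … — the second-nearest is R.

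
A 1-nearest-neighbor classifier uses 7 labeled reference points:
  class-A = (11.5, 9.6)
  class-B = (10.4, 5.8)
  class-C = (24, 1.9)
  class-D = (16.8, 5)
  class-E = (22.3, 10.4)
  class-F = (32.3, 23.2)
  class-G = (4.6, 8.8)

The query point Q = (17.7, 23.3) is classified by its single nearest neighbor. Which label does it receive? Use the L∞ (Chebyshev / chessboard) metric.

class-E

d(Q, class-A) = max(6.2, 13.7) = 13.7
d(Q, class-B) = max(7.3, 17.5) = 17.5
d(Q, class-C) = max(6.3, 21.4) = 21.4
d(Q, class-D) = max(0.9, 18.3) = 18.3
d(Q, class-E) = max(4.6, 12.9) = 12.9
d(Q, class-F) = max(14.6, 0.1) = 14.6
d(Q, class-G) = max(13.1, 14.5) = 14.5
Minimum is at class-E.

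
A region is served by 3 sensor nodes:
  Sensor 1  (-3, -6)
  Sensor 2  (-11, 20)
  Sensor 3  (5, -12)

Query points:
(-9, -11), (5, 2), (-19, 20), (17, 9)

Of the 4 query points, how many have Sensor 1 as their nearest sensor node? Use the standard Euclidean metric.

2

(-9, -11) — d² to each: Sensor 1:61, Sensor 2:965, Sensor 3:197 → nearest is Sensor 1
(5, 2) — d² to each: Sensor 1:128, Sensor 2:580, Sensor 3:196 → nearest is Sensor 1
(-19, 20) — d² to each: Sensor 1:932, Sensor 2:64, Sensor 3:1600 → nearest is Sensor 2
(17, 9) — d² to each: Sensor 1:625, Sensor 2:905, Sensor 3:585 → nearest is Sensor 3
2 of the 4 points have Sensor 1 as nearest.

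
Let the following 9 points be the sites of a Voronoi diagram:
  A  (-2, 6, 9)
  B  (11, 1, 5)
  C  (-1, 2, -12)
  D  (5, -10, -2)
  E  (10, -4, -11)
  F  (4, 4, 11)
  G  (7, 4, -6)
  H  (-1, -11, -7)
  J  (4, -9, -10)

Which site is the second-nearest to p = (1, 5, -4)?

Compare squared distances (the ordering matches that of the actual distances):
|pA|² = 9 + 1 + 169 = 179
|pB|² = 100 + 16 + 81 = 197
|pC|² = 4 + 9 + 64 = 77
|pD|² = 16 + 225 + 4 = 245
|pE|² = 81 + 81 + 49 = 211
|pF|² = 9 + 1 + 225 = 235
|pG|² = 36 + 1 + 4 = 41
|pH|² = 4 + 256 + 9 = 269
|pJ|² = 9 + 196 + 36 = 241
Sorted ascending: G, C, A, … — the second-nearest is C.

C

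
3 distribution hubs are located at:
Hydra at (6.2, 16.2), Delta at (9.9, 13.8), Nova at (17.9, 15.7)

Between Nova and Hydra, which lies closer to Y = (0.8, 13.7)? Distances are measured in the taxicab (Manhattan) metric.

Hydra

d(Y, Nova) = |0.8−17.9| + |13.7−15.7| = 17.1 + 2 = 19.1
d(Y, Hydra) = |0.8−6.2| + |13.7−16.2| = 5.4 + 2.5 = 7.9
19.1 > 7.9, so Hydra is closer.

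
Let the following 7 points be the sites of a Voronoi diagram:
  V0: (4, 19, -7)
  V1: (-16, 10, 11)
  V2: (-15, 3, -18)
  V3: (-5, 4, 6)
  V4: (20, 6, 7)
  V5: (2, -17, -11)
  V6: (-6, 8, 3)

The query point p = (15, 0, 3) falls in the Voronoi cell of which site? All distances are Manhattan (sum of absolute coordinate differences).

V4

d(p,V0) = 11 + 19 + 10 = 40
d(p,V1) = 31 + 10 + 8 = 49
d(p,V2) = 30 + 3 + 21 = 54
d(p,V3) = 20 + 4 + 3 = 27
d(p,V4) = 5 + 6 + 4 = 15
d(p,V5) = 13 + 17 + 14 = 44
d(p,V6) = 21 + 8 + 0 = 29
The smallest is to V4, so p lies in the Voronoi region of V4.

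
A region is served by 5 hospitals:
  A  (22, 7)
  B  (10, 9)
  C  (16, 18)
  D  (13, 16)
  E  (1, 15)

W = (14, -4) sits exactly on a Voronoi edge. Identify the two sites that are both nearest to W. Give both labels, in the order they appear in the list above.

A and B

Squared distances from W to each site:
|WA|² = (14−22)² + (-4−7)² = 64 + 121 = 185
|WB|² = (14−10)² + (-4−9)² = 16 + 169 = 185
|WC|² = (14−16)² + (-4−18)² = 4 + 484 = 488
|WD|² = (14−13)² + (-4−16)² = 1 + 400 = 401
|WE|² = (14−1)² + (-4−15)² = 169 + 361 = 530
W is equidistant from A and B (both at squared distance 185), and every other site is strictly farther — so W lies on the A–B Voronoi edge.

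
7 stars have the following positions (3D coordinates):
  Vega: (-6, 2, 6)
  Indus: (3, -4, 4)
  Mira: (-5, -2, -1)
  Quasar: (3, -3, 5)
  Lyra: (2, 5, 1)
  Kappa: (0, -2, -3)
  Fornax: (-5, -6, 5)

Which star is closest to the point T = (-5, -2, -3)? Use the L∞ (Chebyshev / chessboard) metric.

Mira

d(T, Vega) = max(1, 4, 9) = 9
d(T, Indus) = max(8, 2, 7) = 8
d(T, Mira) = max(0, 0, 2) = 2
d(T, Quasar) = max(8, 1, 8) = 8
d(T, Lyra) = max(7, 7, 4) = 7
d(T, Kappa) = max(5, 0, 0) = 5
d(T, Fornax) = max(0, 4, 8) = 8
The smallest is to Mira, so T lies in the Voronoi region of Mira.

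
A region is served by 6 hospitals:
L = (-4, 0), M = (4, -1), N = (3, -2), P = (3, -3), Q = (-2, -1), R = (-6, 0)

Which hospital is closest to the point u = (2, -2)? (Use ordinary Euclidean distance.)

Compare squared distances (the ordering matches that of the actual distances):
|uL|² = (2−(-4))² + (-2−0)² = 36 + 4 = 40
|uM|² = (2−4)² + (-2−(-1))² = 4 + 1 = 5
|uN|² = (2−3)² + (-2−(-2))² = 1 + 0 = 1
|uP|² = (2−3)² + (-2−(-3))² = 1 + 1 = 2
|uQ|² = (2−(-2))² + (-2−(-1))² = 16 + 1 = 17
|uR|² = (2−(-6))² + (-2−0)² = 64 + 4 = 68
The smallest is to N, so u lies in the Voronoi region of N.

N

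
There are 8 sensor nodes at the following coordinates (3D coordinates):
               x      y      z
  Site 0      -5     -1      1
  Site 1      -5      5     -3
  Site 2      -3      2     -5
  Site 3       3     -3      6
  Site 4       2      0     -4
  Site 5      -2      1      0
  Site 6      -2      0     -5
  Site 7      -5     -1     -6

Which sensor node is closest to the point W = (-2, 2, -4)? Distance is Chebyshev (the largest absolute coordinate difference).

d(W, Site 0) = max(3, 3, 5) = 5
d(W, Site 1) = max(3, 3, 1) = 3
d(W, Site 2) = max(1, 0, 1) = 1
d(W, Site 3) = max(5, 5, 10) = 10
d(W, Site 4) = max(4, 2, 0) = 4
d(W, Site 5) = max(0, 1, 4) = 4
d(W, Site 6) = max(0, 2, 1) = 2
d(W, Site 7) = max(3, 3, 2) = 3
The smallest is to Site 2, so W lies in the Voronoi region of Site 2.

Site 2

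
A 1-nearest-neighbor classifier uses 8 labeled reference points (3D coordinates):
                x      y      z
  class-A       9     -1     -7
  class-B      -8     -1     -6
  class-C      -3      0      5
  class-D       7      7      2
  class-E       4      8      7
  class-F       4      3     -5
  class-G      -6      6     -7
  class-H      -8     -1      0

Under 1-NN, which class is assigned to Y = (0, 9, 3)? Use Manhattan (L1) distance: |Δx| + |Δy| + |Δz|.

d(Y, class-A) = |0−9| + |9−(-1)| + |3−(-7)| = 9 + 10 + 10 = 29
d(Y, class-B) = |0−(-8)| + |9−(-1)| + |3−(-6)| = 8 + 10 + 9 = 27
d(Y, class-C) = |0−(-3)| + |9−0| + |3−5| = 3 + 9 + 2 = 14
d(Y, class-D) = |0−7| + |9−7| + |3−2| = 7 + 2 + 1 = 10
d(Y, class-E) = |0−4| + |9−8| + |3−7| = 4 + 1 + 4 = 9
d(Y, class-F) = |0−4| + |9−3| + |3−(-5)| = 4 + 6 + 8 = 18
d(Y, class-G) = |0−(-6)| + |9−6| + |3−(-7)| = 6 + 3 + 10 = 19
d(Y, class-H) = |0−(-8)| + |9−(-1)| + |3−0| = 8 + 10 + 3 = 21
Minimum is at class-E.

class-E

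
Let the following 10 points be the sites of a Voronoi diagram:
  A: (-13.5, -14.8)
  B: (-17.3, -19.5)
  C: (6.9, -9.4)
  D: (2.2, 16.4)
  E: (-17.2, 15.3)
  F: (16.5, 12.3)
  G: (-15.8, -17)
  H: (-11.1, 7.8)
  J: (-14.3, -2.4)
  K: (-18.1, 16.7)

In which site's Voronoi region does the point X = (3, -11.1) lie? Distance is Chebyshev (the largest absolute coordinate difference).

C

d(X,A) = max(16.5, 3.7) = 16.5
d(X,B) = max(20.3, 8.4) = 20.3
d(X,C) = max(3.9, 1.7) = 3.9
d(X,D) = max(0.8, 27.5) = 27.5
d(X,E) = max(20.2, 26.4) = 26.4
d(X,F) = max(13.5, 23.4) = 23.4
d(X,G) = max(18.8, 5.9) = 18.8
d(X,H) = max(14.1, 18.9) = 18.9
d(X,J) = max(17.3, 8.7) = 17.3
d(X,K) = max(21.1, 27.8) = 27.8
Minimum is at C.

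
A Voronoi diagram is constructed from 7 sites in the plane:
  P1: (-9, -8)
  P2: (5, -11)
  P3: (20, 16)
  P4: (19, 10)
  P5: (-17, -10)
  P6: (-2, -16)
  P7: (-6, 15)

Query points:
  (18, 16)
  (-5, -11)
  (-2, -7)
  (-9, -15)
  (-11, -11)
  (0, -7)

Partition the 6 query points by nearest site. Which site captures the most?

P1

(18, 16) — d² to each: P1:1305, P2:898, P3:4, P4:37, P5:1901, P6:1424, P7:577 → nearest is P3
(-5, -11) — d² to each: P1:25, P2:100, P3:1354, P4:1017, P5:145, P6:34, P7:677 → nearest is P1
(-2, -7) — d² to each: P1:50, P2:65, P3:1013, P4:730, P5:234, P6:81, P7:500 → nearest is P1
(-9, -15) — d² to each: P1:49, P2:212, P3:1802, P4:1409, P5:89, P6:50, P7:909 → nearest is P1
(-11, -11) — d² to each: P1:13, P2:256, P3:1690, P4:1341, P5:37, P6:106, P7:701 → nearest is P1
(0, -7) — d² to each: P1:82, P2:41, P3:929, P4:650, P5:298, P6:85, P7:520 → nearest is P2
Tally — P1:4, P2:1, P3:1. P1 captures the most (4).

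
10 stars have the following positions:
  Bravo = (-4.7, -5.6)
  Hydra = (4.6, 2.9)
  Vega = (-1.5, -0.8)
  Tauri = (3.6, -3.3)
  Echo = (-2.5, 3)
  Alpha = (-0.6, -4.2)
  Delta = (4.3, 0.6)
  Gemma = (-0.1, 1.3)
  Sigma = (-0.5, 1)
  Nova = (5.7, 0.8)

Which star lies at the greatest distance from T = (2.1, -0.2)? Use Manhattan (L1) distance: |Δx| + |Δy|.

d(T, Bravo) = 6.8 + 5.4 = 12.2
d(T, Hydra) = 2.5 + 3.1 = 5.6
d(T, Vega) = 3.6 + 0.6 = 4.2
d(T, Tauri) = 1.5 + 3.1 = 4.6
d(T, Echo) = 4.6 + 3.2 = 7.8
d(T, Alpha) = 2.7 + 4 = 6.7
d(T, Delta) = 2.2 + 0.8 = 3
d(T, Gemma) = 2.2 + 1.5 = 3.7
d(T, Sigma) = 2.6 + 1.2 = 3.8
d(T, Nova) = 3.6 + 1 = 4.6
The largest is to Bravo.

Bravo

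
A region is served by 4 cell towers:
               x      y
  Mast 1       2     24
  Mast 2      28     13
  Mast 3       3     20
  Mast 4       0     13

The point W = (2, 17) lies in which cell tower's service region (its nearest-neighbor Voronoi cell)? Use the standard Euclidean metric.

Mast 3

Since √ is increasing, it suffices to compare squared distances:
d²(W, Mast 1) = (2−2)² + (17−24)² = 0 + 49 = 49
d²(W, Mast 2) = (2−28)² + (17−13)² = 676 + 16 = 692
d²(W, Mast 3) = (2−3)² + (17−20)² = 1 + 9 = 10
d²(W, Mast 4) = (2−0)² + (17−13)² = 4 + 16 = 20
Minimum is at Mast 3.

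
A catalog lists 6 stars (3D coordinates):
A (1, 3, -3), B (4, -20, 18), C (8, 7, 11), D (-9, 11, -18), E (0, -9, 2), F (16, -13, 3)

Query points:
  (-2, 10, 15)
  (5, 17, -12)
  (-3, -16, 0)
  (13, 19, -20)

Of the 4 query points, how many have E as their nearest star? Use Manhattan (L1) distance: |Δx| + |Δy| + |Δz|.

1

(-2, 10, 15) — d to each: A:28, B:39, C:17, D:41, E:34, F:53 → nearest is C
(5, 17, -12) — d to each: A:27, B:68, C:36, D:26, E:45, F:56 → nearest is D
(-3, -16, 0) — d to each: A:26, B:29, C:45, D:51, E:12, F:25 → nearest is E
(13, 19, -20) — d to each: A:45, B:86, C:48, D:32, E:63, F:58 → nearest is D
1 of the 4 points has E as nearest.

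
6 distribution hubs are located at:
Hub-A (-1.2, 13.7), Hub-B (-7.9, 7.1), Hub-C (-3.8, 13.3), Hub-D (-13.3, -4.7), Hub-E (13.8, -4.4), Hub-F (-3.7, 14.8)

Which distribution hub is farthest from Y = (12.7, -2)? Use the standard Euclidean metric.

Compare squared distances (the ordering matches that of the actual distances):
d²(Y, Hub-A) = (12.7−(-1.2))² + (-2−13.7)² = 193.21 + 246.49 = 439.7
d²(Y, Hub-B) = (12.7−(-7.9))² + (-2−7.1)² = 424.36 + 82.81 = 507.17
d²(Y, Hub-C) = (12.7−(-3.8))² + (-2−13.3)² = 272.25 + 234.09 = 506.34
d²(Y, Hub-D) = (12.7−(-13.3))² + (-2−(-4.7))² = 676 + 7.29 = 683.29
d²(Y, Hub-E) = (12.7−13.8)² + (-2−(-4.4))² = 1.21 + 5.76 = 6.97
d²(Y, Hub-F) = (12.7−(-3.7))² + (-2−14.8)² = 268.96 + 282.24 = 551.2
The largest is to Hub-D.

Hub-D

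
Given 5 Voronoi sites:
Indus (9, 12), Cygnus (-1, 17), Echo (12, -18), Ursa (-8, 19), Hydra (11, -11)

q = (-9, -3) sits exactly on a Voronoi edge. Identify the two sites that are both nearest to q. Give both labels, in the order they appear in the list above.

Cygnus and Hydra

Squared distances from q to each site:
d²(q, Indus) = (-9−9)² + (-3−12)² = 324 + 225 = 549
d²(q, Cygnus) = (-9−(-1))² + (-3−17)² = 64 + 400 = 464
d²(q, Echo) = (-9−12)² + (-3−(-18))² = 441 + 225 = 666
d²(q, Ursa) = (-9−(-8))² + (-3−19)² = 1 + 484 = 485
d²(q, Hydra) = (-9−11)² + (-3−(-11))² = 400 + 64 = 464
q is equidistant from Cygnus and Hydra (both at squared distance 464), and every other site is strictly farther — so q lies on the Cygnus–Hydra Voronoi edge.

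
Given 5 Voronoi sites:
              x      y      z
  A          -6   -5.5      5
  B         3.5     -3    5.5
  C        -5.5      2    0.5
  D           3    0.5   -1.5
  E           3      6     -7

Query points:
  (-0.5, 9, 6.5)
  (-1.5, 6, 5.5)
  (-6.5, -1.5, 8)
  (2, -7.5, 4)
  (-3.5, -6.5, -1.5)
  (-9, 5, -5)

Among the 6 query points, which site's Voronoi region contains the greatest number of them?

C

(-0.5, 9, 6.5) — d² to each: A:242.75, B:161, C:110, D:148.5, E:203.5 → nearest is C
(-1.5, 6, 5.5) — d² to each: A:152.75, B:106, C:57, D:99.5, E:176.5 → nearest is C
(-6.5, -1.5, 8) — d² to each: A:25.25, B:108.5, C:69.5, D:184.5, E:371.5 → nearest is A
(2, -7.5, 4) — d² to each: A:69, B:24.75, C:158.75, D:95.25, E:304.25 → nearest is B
(-3.5, -6.5, -1.5) — d² to each: A:49.5, B:110.25, C:80.25, D:91.25, E:228.75 → nearest is A
(-9, 5, -5) — d² to each: A:219.25, B:330.5, C:51.5, D:176.5, E:149 → nearest is C
Tally — A:2, B:1, C:3. C captures the most (3).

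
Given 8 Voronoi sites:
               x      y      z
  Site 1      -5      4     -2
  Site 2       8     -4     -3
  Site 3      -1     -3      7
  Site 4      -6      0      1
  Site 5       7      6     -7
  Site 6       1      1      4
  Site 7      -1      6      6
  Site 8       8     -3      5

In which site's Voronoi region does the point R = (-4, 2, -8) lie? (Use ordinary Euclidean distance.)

Since √ is increasing, it suffices to compare squared distances:
d²(R, Site 1) = (-4−(-5))² + (2−4)² + (-8−(-2))² = 1 + 4 + 36 = 41
d²(R, Site 2) = (-4−8)² + (2−(-4))² + (-8−(-3))² = 144 + 36 + 25 = 205
d²(R, Site 3) = (-4−(-1))² + (2−(-3))² + (-8−7)² = 9 + 25 + 225 = 259
d²(R, Site 4) = (-4−(-6))² + (2−0)² + (-8−1)² = 4 + 4 + 81 = 89
d²(R, Site 5) = (-4−7)² + (2−6)² + (-8−(-7))² = 121 + 16 + 1 = 138
d²(R, Site 6) = (-4−1)² + (2−1)² + (-8−4)² = 25 + 1 + 144 = 170
d²(R, Site 7) = (-4−(-1))² + (2−6)² + (-8−6)² = 9 + 16 + 196 = 221
d²(R, Site 8) = (-4−8)² + (2−(-3))² + (-8−5)² = 144 + 25 + 169 = 338
Minimum is at Site 1.

Site 1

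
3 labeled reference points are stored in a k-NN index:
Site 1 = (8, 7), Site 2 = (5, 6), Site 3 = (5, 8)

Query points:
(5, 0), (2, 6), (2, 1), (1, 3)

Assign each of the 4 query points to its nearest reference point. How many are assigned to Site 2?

4

(5, 0) — d² to each: Site 1:58, Site 2:36, Site 3:64 → nearest is Site 2
(2, 6) — d² to each: Site 1:37, Site 2:9, Site 3:13 → nearest is Site 2
(2, 1) — d² to each: Site 1:72, Site 2:34, Site 3:58 → nearest is Site 2
(1, 3) — d² to each: Site 1:65, Site 2:25, Site 3:41 → nearest is Site 2
4 of the 4 points have Site 2 as nearest.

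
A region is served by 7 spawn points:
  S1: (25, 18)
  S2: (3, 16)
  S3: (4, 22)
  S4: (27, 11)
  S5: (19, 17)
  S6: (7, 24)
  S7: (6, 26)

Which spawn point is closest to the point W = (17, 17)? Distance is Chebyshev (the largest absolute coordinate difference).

S5

d(W,S1) = max(8, 1) = 8
d(W,S2) = max(14, 1) = 14
d(W,S3) = max(13, 5) = 13
d(W,S4) = max(10, 6) = 10
d(W,S5) = max(2, 0) = 2
d(W,S6) = max(10, 7) = 10
d(W,S7) = max(11, 9) = 11
Minimum is at S5.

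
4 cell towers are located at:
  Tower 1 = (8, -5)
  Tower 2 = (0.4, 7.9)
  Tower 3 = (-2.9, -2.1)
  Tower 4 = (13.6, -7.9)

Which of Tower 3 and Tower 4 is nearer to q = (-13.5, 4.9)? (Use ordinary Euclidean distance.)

Compare squared distances:
d²(q, Tower 3) = (-13.5−(-2.9))² + (4.9−(-2.1))² = 112.36 + 49 = 161.36
d²(q, Tower 4) = (-13.5−13.6)² + (4.9−(-7.9))² = 734.41 + 163.84 = 898.25
161.36 < 898.25, so Tower 3 is closer.

Tower 3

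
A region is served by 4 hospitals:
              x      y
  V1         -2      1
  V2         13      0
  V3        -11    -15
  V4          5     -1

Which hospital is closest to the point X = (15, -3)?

V2

Since √ is increasing, it suffices to compare squared distances:
|XV1|² = (15−(-2))² + (-3−1)² = 289 + 16 = 305
|XV2|² = (15−13)² + (-3−0)² = 4 + 9 = 13
|XV3|² = (15−(-11))² + (-3−(-15))² = 676 + 144 = 820
|XV4|² = (15−5)² + (-3−(-1))² = 100 + 4 = 104
The smallest is to V2, so X lies in the Voronoi region of V2.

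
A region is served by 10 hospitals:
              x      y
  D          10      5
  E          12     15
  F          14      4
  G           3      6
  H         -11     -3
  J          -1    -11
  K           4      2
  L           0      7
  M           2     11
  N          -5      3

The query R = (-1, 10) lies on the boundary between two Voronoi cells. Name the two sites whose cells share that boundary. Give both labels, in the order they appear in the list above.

Squared distances from R to each site:
|RD|² = 121 + 25 = 146
|RE|² = 169 + 25 = 194
|RF|² = 225 + 36 = 261
|RG|² = 16 + 16 = 32
|RH|² = 100 + 169 = 269
|RJ|² = 0 + 441 = 441
|RK|² = 25 + 64 = 89
|RL|² = 1 + 9 = 10
|RM|² = 9 + 1 = 10
|RN|² = 16 + 49 = 65
R is equidistant from L and M (both at squared distance 10), and every other site is strictly farther — so R lies on the L–M Voronoi edge.

L and M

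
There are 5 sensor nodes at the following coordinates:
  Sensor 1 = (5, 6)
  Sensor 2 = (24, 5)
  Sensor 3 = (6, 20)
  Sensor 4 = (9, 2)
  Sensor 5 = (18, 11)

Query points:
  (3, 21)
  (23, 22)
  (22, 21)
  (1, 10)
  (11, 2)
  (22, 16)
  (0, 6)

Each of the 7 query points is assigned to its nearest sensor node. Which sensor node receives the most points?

Sensor 5

(3, 21) — d² to each: Sensor 1:229, Sensor 2:697, Sensor 3:10, Sensor 4:397, Sensor 5:325 → nearest is Sensor 3
(23, 22) — d² to each: Sensor 1:580, Sensor 2:290, Sensor 3:293, Sensor 4:596, Sensor 5:146 → nearest is Sensor 5
(22, 21) — d² to each: Sensor 1:514, Sensor 2:260, Sensor 3:257, Sensor 4:530, Sensor 5:116 → nearest is Sensor 5
(1, 10) — d² to each: Sensor 1:32, Sensor 2:554, Sensor 3:125, Sensor 4:128, Sensor 5:290 → nearest is Sensor 1
(11, 2) — d² to each: Sensor 1:52, Sensor 2:178, Sensor 3:349, Sensor 4:4, Sensor 5:130 → nearest is Sensor 4
(22, 16) — d² to each: Sensor 1:389, Sensor 2:125, Sensor 3:272, Sensor 4:365, Sensor 5:41 → nearest is Sensor 5
(0, 6) — d² to each: Sensor 1:25, Sensor 2:577, Sensor 3:232, Sensor 4:97, Sensor 5:349 → nearest is Sensor 1
Tally — Sensor 1:2, Sensor 3:1, Sensor 4:1, Sensor 5:3. Sensor 5 captures the most (3).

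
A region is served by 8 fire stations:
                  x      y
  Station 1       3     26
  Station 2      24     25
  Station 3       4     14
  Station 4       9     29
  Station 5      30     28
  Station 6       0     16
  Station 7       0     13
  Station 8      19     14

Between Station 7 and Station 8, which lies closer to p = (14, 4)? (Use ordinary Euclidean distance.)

Compare squared distances:
d²(p, Station 7) = (14−0)² + (4−13)² = 196 + 81 = 277
d²(p, Station 8) = (14−19)² + (4−14)² = 25 + 100 = 125
277 > 125, so Station 8 is closer.

Station 8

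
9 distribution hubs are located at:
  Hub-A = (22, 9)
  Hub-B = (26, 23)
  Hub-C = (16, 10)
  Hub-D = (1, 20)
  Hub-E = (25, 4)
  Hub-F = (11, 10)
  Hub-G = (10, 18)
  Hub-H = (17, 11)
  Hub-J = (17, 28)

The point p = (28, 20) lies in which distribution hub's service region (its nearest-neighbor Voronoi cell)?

Since √ is increasing, it suffices to compare squared distances:
d²(p, Hub-A) = 36 + 121 = 157
d²(p, Hub-B) = 4 + 9 = 13
d²(p, Hub-C) = 144 + 100 = 244
d²(p, Hub-D) = 729 + 0 = 729
d²(p, Hub-E) = 9 + 256 = 265
d²(p, Hub-F) = 289 + 100 = 389
d²(p, Hub-G) = 324 + 4 = 328
d²(p, Hub-H) = 121 + 81 = 202
d²(p, Hub-J) = 121 + 64 = 185
Minimum is at Hub-B.

Hub-B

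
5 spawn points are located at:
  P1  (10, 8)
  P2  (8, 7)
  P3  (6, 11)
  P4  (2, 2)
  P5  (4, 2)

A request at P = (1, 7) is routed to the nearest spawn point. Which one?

P4

Compare squared distances (the ordering matches that of the actual distances):
|PP1|² = (1−10)² + (7−8)² = 81 + 1 = 82
|PP2|² = (1−8)² + (7−7)² = 49 + 0 = 49
|PP3|² = (1−6)² + (7−11)² = 25 + 16 = 41
|PP4|² = (1−2)² + (7−2)² = 1 + 25 = 26
|PP5|² = (1−4)² + (7−2)² = 9 + 25 = 34
Minimum is at P4.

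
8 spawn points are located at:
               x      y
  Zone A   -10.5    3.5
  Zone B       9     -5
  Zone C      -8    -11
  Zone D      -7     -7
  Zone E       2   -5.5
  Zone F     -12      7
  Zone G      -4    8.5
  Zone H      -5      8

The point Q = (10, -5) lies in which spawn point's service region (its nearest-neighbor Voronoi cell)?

Zone B

Squared Euclidean distances:
d²(Q, Zone A) = (10−(-10.5))² + (-5−3.5)² = 420.25 + 72.25 = 492.5
d²(Q, Zone B) = (10−9)² + (-5−(-5))² = 1 + 0 = 1
d²(Q, Zone C) = (10−(-8))² + (-5−(-11))² = 324 + 36 = 360
d²(Q, Zone D) = (10−(-7))² + (-5−(-7))² = 289 + 4 = 293
d²(Q, Zone E) = (10−2)² + (-5−(-5.5))² = 64 + 0.25 = 64.25
d²(Q, Zone F) = (10−(-12))² + (-5−7)² = 484 + 144 = 628
d²(Q, Zone G) = (10−(-4))² + (-5−8.5)² = 196 + 182.25 = 378.25
d²(Q, Zone H) = (10−(-5))² + (-5−8)² = 225 + 169 = 394
Zone B is nearest.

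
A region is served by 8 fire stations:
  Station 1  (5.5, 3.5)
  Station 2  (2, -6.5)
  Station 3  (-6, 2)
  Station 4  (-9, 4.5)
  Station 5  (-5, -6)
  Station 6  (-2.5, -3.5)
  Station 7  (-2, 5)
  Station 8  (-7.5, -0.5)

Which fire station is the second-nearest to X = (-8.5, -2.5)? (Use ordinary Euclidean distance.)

Compare squared distances (the ordering matches that of the actual distances):
d²(X, Station 1) = 196 + 36 = 232
d²(X, Station 2) = 110.25 + 16 = 126.25
d²(X, Station 3) = 6.25 + 20.25 = 26.5
d²(X, Station 4) = 0.25 + 49 = 49.25
d²(X, Station 5) = 12.25 + 12.25 = 24.5
d²(X, Station 6) = 36 + 1 = 37
d²(X, Station 7) = 42.25 + 56.25 = 98.5
d²(X, Station 8) = 1 + 4 = 5
Sorted ascending: Station 8, Station 5, Station 3, … — the second-nearest is Station 5.

Station 5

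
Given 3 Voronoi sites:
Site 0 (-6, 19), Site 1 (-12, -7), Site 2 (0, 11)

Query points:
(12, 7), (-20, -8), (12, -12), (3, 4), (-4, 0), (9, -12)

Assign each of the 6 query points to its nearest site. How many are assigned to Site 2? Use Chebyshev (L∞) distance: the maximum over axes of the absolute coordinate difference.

3

(12, 7) — d to each: Site 0:18, Site 1:24, Site 2:12 → nearest is Site 2
(-20, -8) — d to each: Site 0:27, Site 1:8, Site 2:20 → nearest is Site 1
(12, -12) — d to each: Site 0:31, Site 1:24, Site 2:23 → nearest is Site 2
(3, 4) — d to each: Site 0:15, Site 1:15, Site 2:7 → nearest is Site 2
(-4, 0) — d to each: Site 0:19, Site 1:8, Site 2:11 → nearest is Site 1
(9, -12) — d to each: Site 0:31, Site 1:21, Site 2:23 → nearest is Site 1
3 of the 6 points have Site 2 as nearest.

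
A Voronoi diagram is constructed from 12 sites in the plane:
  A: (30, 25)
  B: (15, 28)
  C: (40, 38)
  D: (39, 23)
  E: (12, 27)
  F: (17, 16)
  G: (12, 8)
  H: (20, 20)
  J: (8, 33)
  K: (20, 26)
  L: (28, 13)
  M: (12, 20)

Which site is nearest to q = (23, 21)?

H

Squared Euclidean distances:
|qA|² = (23−30)² + (21−25)² = 49 + 16 = 65
|qB|² = (23−15)² + (21−28)² = 64 + 49 = 113
|qC|² = (23−40)² + (21−38)² = 289 + 289 = 578
|qD|² = (23−39)² + (21−23)² = 256 + 4 = 260
|qE|² = (23−12)² + (21−27)² = 121 + 36 = 157
|qF|² = (23−17)² + (21−16)² = 36 + 25 = 61
|qG|² = (23−12)² + (21−8)² = 121 + 169 = 290
|qH|² = (23−20)² + (21−20)² = 9 + 1 = 10
|qJ|² = (23−8)² + (21−33)² = 225 + 144 = 369
|qK|² = (23−20)² + (21−26)² = 9 + 25 = 34
|qL|² = (23−28)² + (21−13)² = 25 + 64 = 89
|qM|² = (23−12)² + (21−20)² = 121 + 1 = 122
Minimum is at H.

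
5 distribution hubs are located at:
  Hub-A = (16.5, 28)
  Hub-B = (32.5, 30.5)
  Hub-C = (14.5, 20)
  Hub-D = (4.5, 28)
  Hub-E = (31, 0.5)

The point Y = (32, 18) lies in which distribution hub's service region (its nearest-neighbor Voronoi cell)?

Hub-B

Compare squared distances (the ordering matches that of the actual distances):
d²(Y, Hub-A) = (32−16.5)² + (18−28)² = 240.25 + 100 = 340.25
d²(Y, Hub-B) = (32−32.5)² + (18−30.5)² = 0.25 + 156.25 = 156.5
d²(Y, Hub-C) = (32−14.5)² + (18−20)² = 306.25 + 4 = 310.25
d²(Y, Hub-D) = (32−4.5)² + (18−28)² = 756.25 + 100 = 856.25
d²(Y, Hub-E) = (32−31)² + (18−0.5)² = 1 + 306.25 = 307.25
Hub-B is nearest.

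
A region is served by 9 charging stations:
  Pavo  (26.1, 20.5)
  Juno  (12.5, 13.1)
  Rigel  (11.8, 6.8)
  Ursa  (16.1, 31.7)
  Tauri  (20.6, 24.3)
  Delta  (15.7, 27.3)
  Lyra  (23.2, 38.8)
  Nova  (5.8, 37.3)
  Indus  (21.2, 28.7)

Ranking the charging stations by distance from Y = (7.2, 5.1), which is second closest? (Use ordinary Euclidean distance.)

Compare squared distances (the ordering matches that of the actual distances):
d²(Y, Pavo) = 357.21 + 237.16 = 594.37
d²(Y, Juno) = 28.09 + 64 = 92.09
d²(Y, Rigel) = 21.16 + 2.89 = 24.05
d²(Y, Ursa) = 79.21 + 707.56 = 786.77
d²(Y, Tauri) = 179.56 + 368.64 = 548.2
d²(Y, Delta) = 72.25 + 492.84 = 565.09
d²(Y, Lyra) = 256 + 1135.69 = 1391.69
d²(Y, Nova) = 1.96 + 1036.84 = 1038.8
d²(Y, Indus) = 196 + 556.96 = 752.96
Sorted ascending: Rigel, Juno, Tauri, … — the second-nearest is Juno.

Juno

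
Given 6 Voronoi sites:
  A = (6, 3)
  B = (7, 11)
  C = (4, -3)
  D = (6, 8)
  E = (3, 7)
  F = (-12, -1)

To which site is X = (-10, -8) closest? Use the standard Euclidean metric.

F

Since √ is increasing, it suffices to compare squared distances:
|XA|² = (-10−6)² + (-8−3)² = 256 + 121 = 377
|XB|² = (-10−7)² + (-8−11)² = 289 + 361 = 650
|XC|² = (-10−4)² + (-8−(-3))² = 196 + 25 = 221
|XD|² = (-10−6)² + (-8−8)² = 256 + 256 = 512
|XE|² = (-10−3)² + (-8−7)² = 169 + 225 = 394
|XF|² = (-10−(-12))² + (-8−(-1))² = 4 + 49 = 53
F is nearest.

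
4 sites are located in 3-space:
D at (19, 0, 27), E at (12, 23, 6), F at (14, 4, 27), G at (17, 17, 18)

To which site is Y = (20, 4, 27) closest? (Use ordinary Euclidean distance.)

Squared Euclidean distances:
|YD|² = 1 + 16 + 0 = 17
|YE|² = 64 + 361 + 441 = 866
|YF|² = 36 + 0 + 0 = 36
|YG|² = 9 + 169 + 81 = 259
D is nearest.

D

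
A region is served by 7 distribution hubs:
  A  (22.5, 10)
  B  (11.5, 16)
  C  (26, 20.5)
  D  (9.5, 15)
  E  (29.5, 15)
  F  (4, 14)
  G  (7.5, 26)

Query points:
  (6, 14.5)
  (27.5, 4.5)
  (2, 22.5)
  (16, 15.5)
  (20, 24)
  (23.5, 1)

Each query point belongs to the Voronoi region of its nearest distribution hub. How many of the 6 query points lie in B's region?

(6, 14.5) — d² to each: A:292.5, B:32.5, C:436, D:12.5, E:552.5, F:4.25, G:134.5 → nearest is F
(27.5, 4.5) — d² to each: A:55.25, B:388.25, C:258.25, D:434.25, E:114.25, F:642.5, G:862.25 → nearest is A
(2, 22.5) — d² to each: A:576.5, B:132.5, C:580, D:112.5, E:812.5, F:76.25, G:42.5 → nearest is G
(16, 15.5) — d² to each: A:72.5, B:20.5, C:125, D:42.5, E:182.5, F:146.25, G:182.5 → nearest is B
(20, 24) — d² to each: A:202.25, B:136.25, C:48.25, D:191.25, E:171.25, F:356, G:160.25 → nearest is C
(23.5, 1) — d² to each: A:82, B:369, C:386.5, D:392, E:232, F:549.25, G:881 → nearest is A
1 of the 6 points has B as nearest.

1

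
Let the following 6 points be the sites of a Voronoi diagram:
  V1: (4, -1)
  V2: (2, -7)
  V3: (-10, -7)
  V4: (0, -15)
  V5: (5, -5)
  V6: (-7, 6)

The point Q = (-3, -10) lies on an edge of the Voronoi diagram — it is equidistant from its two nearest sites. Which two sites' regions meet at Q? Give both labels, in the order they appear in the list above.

V2 and V4

Squared distances from Q to each site:
|QV1|² = 49 + 81 = 130
|QV2|² = 25 + 9 = 34
|QV3|² = 49 + 9 = 58
|QV4|² = 9 + 25 = 34
|QV5|² = 64 + 25 = 89
|QV6|² = 16 + 256 = 272
Q is equidistant from V2 and V4 (both at squared distance 34), and every other site is strictly farther — so Q lies on the V2–V4 Voronoi edge.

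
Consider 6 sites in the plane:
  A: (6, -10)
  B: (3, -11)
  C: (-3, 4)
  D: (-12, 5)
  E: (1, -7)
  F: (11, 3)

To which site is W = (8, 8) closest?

Compare squared distances (the ordering matches that of the actual distances):
|WA|² = 4 + 324 = 328
|WB|² = 25 + 361 = 386
|WC|² = 121 + 16 = 137
|WD|² = 400 + 9 = 409
|WE|² = 49 + 225 = 274
|WF|² = 9 + 25 = 34
F is nearest.

F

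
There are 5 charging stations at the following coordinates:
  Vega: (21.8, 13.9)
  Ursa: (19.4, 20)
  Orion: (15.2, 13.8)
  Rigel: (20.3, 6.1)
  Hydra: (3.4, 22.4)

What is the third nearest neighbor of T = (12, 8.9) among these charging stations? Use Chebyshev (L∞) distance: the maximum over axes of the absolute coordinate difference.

Vega

d(T, Vega) = max(9.8, 5) = 9.8
d(T, Ursa) = max(7.4, 11.1) = 11.1
d(T, Orion) = max(3.2, 4.9) = 4.9
d(T, Rigel) = max(8.3, 2.8) = 8.3
d(T, Hydra) = max(8.6, 13.5) = 13.5
Sorted ascending: Orion, Rigel, Vega, Ursa, … — the third-nearest is Vega.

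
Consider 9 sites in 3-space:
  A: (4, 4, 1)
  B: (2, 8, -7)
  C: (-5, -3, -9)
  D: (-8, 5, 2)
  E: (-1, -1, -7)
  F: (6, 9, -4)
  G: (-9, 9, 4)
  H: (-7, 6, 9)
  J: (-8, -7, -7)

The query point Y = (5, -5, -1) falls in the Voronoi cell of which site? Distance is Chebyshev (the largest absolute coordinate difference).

d(Y,A) = max(1, 9, 2) = 9
d(Y,B) = max(3, 13, 6) = 13
d(Y,C) = max(10, 2, 8) = 10
d(Y,D) = max(13, 10, 3) = 13
d(Y,E) = max(6, 4, 6) = 6
d(Y,F) = max(1, 14, 3) = 14
d(Y,G) = max(14, 14, 5) = 14
d(Y,H) = max(12, 11, 10) = 12
d(Y,J) = max(13, 2, 6) = 13
The smallest is to E, so Y lies in the Voronoi region of E.

E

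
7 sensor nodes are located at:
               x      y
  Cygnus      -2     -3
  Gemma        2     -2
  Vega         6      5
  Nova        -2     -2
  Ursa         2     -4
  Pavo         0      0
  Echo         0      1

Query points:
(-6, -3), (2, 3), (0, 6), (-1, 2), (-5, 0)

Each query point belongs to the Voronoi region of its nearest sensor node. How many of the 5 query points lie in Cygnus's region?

1

(-6, -3) — d² to each: Cygnus:16, Gemma:65, Vega:208, Nova:17, Ursa:65, Pavo:45, Echo:52 → nearest is Cygnus
(2, 3) — d² to each: Cygnus:52, Gemma:25, Vega:20, Nova:41, Ursa:49, Pavo:13, Echo:8 → nearest is Echo
(0, 6) — d² to each: Cygnus:85, Gemma:68, Vega:37, Nova:68, Ursa:104, Pavo:36, Echo:25 → nearest is Echo
(-1, 2) — d² to each: Cygnus:26, Gemma:25, Vega:58, Nova:17, Ursa:45, Pavo:5, Echo:2 → nearest is Echo
(-5, 0) — d² to each: Cygnus:18, Gemma:53, Vega:146, Nova:13, Ursa:65, Pavo:25, Echo:26 → nearest is Nova
1 of the 5 points has Cygnus as nearest.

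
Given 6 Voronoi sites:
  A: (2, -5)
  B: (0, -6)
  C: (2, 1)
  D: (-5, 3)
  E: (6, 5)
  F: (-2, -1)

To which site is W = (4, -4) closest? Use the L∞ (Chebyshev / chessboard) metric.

d(W,A) = max(2, 1) = 2
d(W,B) = max(4, 2) = 4
d(W,C) = max(2, 5) = 5
d(W,D) = max(9, 7) = 9
d(W,E) = max(2, 9) = 9
d(W,F) = max(6, 3) = 6
A is nearest.

A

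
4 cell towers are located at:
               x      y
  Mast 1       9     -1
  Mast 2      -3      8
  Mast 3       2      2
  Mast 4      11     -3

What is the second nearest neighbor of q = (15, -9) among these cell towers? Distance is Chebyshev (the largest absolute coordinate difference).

d(q, Mast 1) = max(6, 8) = 8
d(q, Mast 2) = max(18, 17) = 18
d(q, Mast 3) = max(13, 11) = 13
d(q, Mast 4) = max(4, 6) = 6
Sorted ascending: Mast 4, Mast 1, Mast 3, … — the second-nearest is Mast 1.

Mast 1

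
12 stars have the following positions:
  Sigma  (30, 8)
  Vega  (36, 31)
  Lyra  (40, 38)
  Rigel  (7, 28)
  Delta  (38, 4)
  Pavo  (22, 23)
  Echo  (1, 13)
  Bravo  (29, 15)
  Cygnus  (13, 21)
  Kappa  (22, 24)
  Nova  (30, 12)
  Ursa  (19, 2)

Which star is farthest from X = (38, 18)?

Squared Euclidean distances:
d²(X, Sigma) = (38−30)² + (18−8)² = 64 + 100 = 164
d²(X, Vega) = (38−36)² + (18−31)² = 4 + 169 = 173
d²(X, Lyra) = (38−40)² + (18−38)² = 4 + 400 = 404
d²(X, Rigel) = (38−7)² + (18−28)² = 961 + 100 = 1061
d²(X, Delta) = (38−38)² + (18−4)² = 0 + 196 = 196
d²(X, Pavo) = (38−22)² + (18−23)² = 256 + 25 = 281
d²(X, Echo) = (38−1)² + (18−13)² = 1369 + 25 = 1394
d²(X, Bravo) = (38−29)² + (18−15)² = 81 + 9 = 90
d²(X, Cygnus) = (38−13)² + (18−21)² = 625 + 9 = 634
d²(X, Kappa) = (38−22)² + (18−24)² = 256 + 36 = 292
d²(X, Nova) = (38−30)² + (18−12)² = 64 + 36 = 100
d²(X, Ursa) = (38−19)² + (18−2)² = 361 + 256 = 617
The largest is to Echo.

Echo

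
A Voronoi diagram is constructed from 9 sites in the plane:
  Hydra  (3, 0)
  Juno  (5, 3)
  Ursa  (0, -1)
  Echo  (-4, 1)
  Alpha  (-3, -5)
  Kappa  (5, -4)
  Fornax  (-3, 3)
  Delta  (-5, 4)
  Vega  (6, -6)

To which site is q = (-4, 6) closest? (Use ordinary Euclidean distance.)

Delta

Compare squared distances (the ordering matches that of the actual distances):
d²(q, Hydra) = 49 + 36 = 85
d²(q, Juno) = 81 + 9 = 90
d²(q, Ursa) = 16 + 49 = 65
d²(q, Echo) = 0 + 25 = 25
d²(q, Alpha) = 1 + 121 = 122
d²(q, Kappa) = 81 + 100 = 181
d²(q, Fornax) = 1 + 9 = 10
d²(q, Delta) = 1 + 4 = 5
d²(q, Vega) = 100 + 144 = 244
Minimum is at Delta.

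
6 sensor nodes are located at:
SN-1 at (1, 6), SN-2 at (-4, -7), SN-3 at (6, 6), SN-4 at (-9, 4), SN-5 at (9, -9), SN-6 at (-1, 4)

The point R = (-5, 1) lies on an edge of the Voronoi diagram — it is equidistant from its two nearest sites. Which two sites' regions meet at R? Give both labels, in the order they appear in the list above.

Squared distances from R to each site:
d²(R, SN-1) = 36 + 25 = 61
d²(R, SN-2) = 1 + 64 = 65
d²(R, SN-3) = 121 + 25 = 146
d²(R, SN-4) = 16 + 9 = 25
d²(R, SN-5) = 196 + 100 = 296
d²(R, SN-6) = 16 + 9 = 25
R is equidistant from SN-4 and SN-6 (both at squared distance 25), and every other site is strictly farther — so R lies on the SN-4–SN-6 Voronoi edge.

SN-4 and SN-6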